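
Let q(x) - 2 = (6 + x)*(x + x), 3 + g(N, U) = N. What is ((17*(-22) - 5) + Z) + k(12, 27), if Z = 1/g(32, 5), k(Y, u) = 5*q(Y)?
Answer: 51940/29 ≈ 1791.0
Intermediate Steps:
g(N, U) = -3 + N
q(x) = 2 + 2*x*(6 + x) (q(x) = 2 + (6 + x)*(x + x) = 2 + (6 + x)*(2*x) = 2 + 2*x*(6 + x))
k(Y, u) = 10 + 10*Y**2 + 60*Y (k(Y, u) = 5*(2 + 2*Y**2 + 12*Y) = 10 + 10*Y**2 + 60*Y)
Z = 1/29 (Z = 1/(-3 + 32) = 1/29 ≈ 0.034483)
((17*(-22) - 5) + Z) + k(12, 27) = ((17*(-22) - 5) + 1/29) + (10 + 10*12**2 + 60*12) = ((-374 - 5) + 1/29) + (10 + 10*144 + 720) = (-379 + 1/29) + (10 + 1440 + 720) = -10990/29 + 2170 = 51940/29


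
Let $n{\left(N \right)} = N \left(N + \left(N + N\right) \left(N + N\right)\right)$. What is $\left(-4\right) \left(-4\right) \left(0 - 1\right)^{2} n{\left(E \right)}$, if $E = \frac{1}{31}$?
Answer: $\frac{560}{29791} \approx 0.018798$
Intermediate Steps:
$E = \frac{1}{31} \approx 0.032258$
$n{\left(N \right)} = N \left(N + 4 N^{2}\right)$ ($n{\left(N \right)} = N \left(N + 2 N 2 N\right) = N \left(N + 4 N^{2}\right)$)
$\left(-4\right) \left(-4\right) \left(0 - 1\right)^{2} n{\left(E \right)} = \left(-4\right) \left(-4\right) \left(0 - 1\right)^{2} \frac{1 + 4 \cdot \frac{1}{31}}{961} = 16 \left(-1\right)^{2} \frac{1 + \frac{4}{31}}{961} = 16 \cdot 1 \cdot \frac{1}{961} \cdot \frac{35}{31} = 16 \cdot \frac{35}{29791} = \frac{560}{29791}$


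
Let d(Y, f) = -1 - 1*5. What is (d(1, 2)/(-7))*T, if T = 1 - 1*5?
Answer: -24/7 ≈ -3.4286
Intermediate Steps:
d(Y, f) = -6 (d(Y, f) = -1 - 5 = -6)
T = -4 (T = 1 - 5 = -4)
(d(1, 2)/(-7))*T = (-6/(-7))*(-4) = -⅐*(-6)*(-4) = (6/7)*(-4) = -24/7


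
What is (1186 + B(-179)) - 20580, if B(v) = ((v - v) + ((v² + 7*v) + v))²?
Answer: 936891487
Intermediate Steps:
B(v) = (v² + 8*v)² (B(v) = (0 + (v² + 8*v))² = (v² + 8*v)²)
(1186 + B(-179)) - 20580 = (1186 + (-179)²*(8 - 179)²) - 20580 = (1186 + 32041*(-171)²) - 20580 = (1186 + 32041*29241) - 20580 = (1186 + 936910881) - 20580 = 936912067 - 20580 = 936891487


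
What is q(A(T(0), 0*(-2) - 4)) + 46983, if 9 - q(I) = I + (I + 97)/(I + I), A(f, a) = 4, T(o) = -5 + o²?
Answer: 375803/8 ≈ 46975.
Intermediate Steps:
q(I) = 9 - I - (97 + I)/(2*I) (q(I) = 9 - (I + (I + 97)/(I + I)) = 9 - (I + (97 + I)/((2*I))) = 9 - (I + (97 + I)*(1/(2*I))) = 9 - (I + (97 + I)/(2*I)) = 9 + (-I - (97 + I)/(2*I)) = 9 - I - (97 + I)/(2*I))
q(A(T(0), 0*(-2) - 4)) + 46983 = (17/2 - 1*4 - 97/2/4) + 46983 = (17/2 - 4 - 97/2*¼) + 46983 = (17/2 - 4 - 97/8) + 46983 = -61/8 + 46983 = 375803/8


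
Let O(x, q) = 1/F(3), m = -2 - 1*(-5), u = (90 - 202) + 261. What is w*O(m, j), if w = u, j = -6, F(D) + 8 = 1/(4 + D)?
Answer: -1043/55 ≈ -18.964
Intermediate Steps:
F(D) = -8 + 1/(4 + D)
u = 149 (u = -112 + 261 = 149)
m = 3 (m = -2 + 5 = 3)
O(x, q) = -7/55 (O(x, q) = 1/((-31 - 8*3)/(4 + 3)) = 1/((-31 - 24)/7) = 1/((⅐)*(-55)) = 1/(-55/7) = -7/55)
w = 149
w*O(m, j) = 149*(-7/55) = -1043/55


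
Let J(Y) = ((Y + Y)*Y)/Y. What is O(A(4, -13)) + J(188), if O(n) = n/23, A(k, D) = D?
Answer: 8635/23 ≈ 375.43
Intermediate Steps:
J(Y) = 2*Y (J(Y) = ((2*Y)*Y)/Y = (2*Y²)/Y = 2*Y)
O(n) = n/23 (O(n) = n*(1/23) = n/23)
O(A(4, -13)) + J(188) = (1/23)*(-13) + 2*188 = -13/23 + 376 = 8635/23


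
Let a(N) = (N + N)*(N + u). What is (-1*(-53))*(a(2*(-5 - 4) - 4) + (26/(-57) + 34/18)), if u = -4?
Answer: 10381057/171 ≈ 60708.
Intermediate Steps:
a(N) = 2*N*(-4 + N) (a(N) = (N + N)*(N - 4) = (2*N)*(-4 + N) = 2*N*(-4 + N))
(-1*(-53))*(a(2*(-5 - 4) - 4) + (26/(-57) + 34/18)) = (-1*(-53))*(2*(2*(-5 - 4) - 4)*(-4 + (2*(-5 - 4) - 4)) + (26/(-57) + 34/18)) = 53*(2*(2*(-9) - 4)*(-4 + (2*(-9) - 4)) + (26*(-1/57) + 34*(1/18))) = 53*(2*(-18 - 4)*(-4 + (-18 - 4)) + (-26/57 + 17/9)) = 53*(2*(-22)*(-4 - 22) + 245/171) = 53*(2*(-22)*(-26) + 245/171) = 53*(1144 + 245/171) = 53*(195869/171) = 10381057/171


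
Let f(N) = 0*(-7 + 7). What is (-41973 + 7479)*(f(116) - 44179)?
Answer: 1523910426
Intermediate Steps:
f(N) = 0 (f(N) = 0*0 = 0)
(-41973 + 7479)*(f(116) - 44179) = (-41973 + 7479)*(0 - 44179) = -34494*(-44179) = 1523910426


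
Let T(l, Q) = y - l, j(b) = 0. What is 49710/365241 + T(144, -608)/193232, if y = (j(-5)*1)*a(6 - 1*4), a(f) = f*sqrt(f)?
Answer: 199020167/1470338519 ≈ 0.13536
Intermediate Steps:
a(f) = f**(3/2)
y = 0 (y = (0*1)*(6 - 1*4)**(3/2) = 0*(6 - 4)**(3/2) = 0*2**(3/2) = 0*(2*sqrt(2)) = 0)
T(l, Q) = -l (T(l, Q) = 0 - l = -l)
49710/365241 + T(144, -608)/193232 = 49710/365241 - 1*144/193232 = 49710*(1/365241) - 144*1/193232 = 16570/121747 - 9/12077 = 199020167/1470338519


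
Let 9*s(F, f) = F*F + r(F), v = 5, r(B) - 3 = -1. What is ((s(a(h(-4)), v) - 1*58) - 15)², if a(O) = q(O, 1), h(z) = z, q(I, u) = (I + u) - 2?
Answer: 4900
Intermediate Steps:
r(B) = 2 (r(B) = 3 - 1 = 2)
q(I, u) = -2 + I + u
a(O) = -1 + O (a(O) = -2 + O + 1 = -1 + O)
s(F, f) = 2/9 + F²/9 (s(F, f) = (F*F + 2)/9 = (F² + 2)/9 = (2 + F²)/9 = 2/9 + F²/9)
((s(a(h(-4)), v) - 1*58) - 15)² = (((2/9 + (-1 - 4)²/9) - 1*58) - 15)² = (((2/9 + (⅑)*(-5)²) - 58) - 15)² = (((2/9 + (⅑)*25) - 58) - 15)² = (((2/9 + 25/9) - 58) - 15)² = ((3 - 58) - 15)² = (-55 - 15)² = (-70)² = 4900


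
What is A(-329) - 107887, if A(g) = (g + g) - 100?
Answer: -108645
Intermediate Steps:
A(g) = -100 + 2*g (A(g) = 2*g - 100 = -100 + 2*g)
A(-329) - 107887 = (-100 + 2*(-329)) - 107887 = (-100 - 658) - 107887 = -758 - 107887 = -108645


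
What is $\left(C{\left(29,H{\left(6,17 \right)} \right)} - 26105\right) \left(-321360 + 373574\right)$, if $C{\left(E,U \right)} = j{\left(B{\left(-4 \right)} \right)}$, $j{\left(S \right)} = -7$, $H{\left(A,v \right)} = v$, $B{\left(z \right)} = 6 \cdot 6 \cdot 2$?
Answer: $-1363411968$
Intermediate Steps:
$B{\left(z \right)} = 72$ ($B{\left(z \right)} = 36 \cdot 2 = 72$)
$C{\left(E,U \right)} = -7$
$\left(C{\left(29,H{\left(6,17 \right)} \right)} - 26105\right) \left(-321360 + 373574\right) = \left(-7 - 26105\right) \left(-321360 + 373574\right) = \left(-26112\right) 52214 = -1363411968$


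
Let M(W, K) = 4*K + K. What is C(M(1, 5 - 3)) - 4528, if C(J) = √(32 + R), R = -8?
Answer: -4528 + 2*√6 ≈ -4523.1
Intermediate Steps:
M(W, K) = 5*K
C(J) = 2*√6 (C(J) = √(32 - 8) = √24 = 2*√6)
C(M(1, 5 - 3)) - 4528 = 2*√6 - 4528 = -4528 + 2*√6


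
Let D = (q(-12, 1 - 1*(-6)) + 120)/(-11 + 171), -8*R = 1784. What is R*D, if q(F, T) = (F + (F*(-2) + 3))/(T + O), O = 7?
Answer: -75597/448 ≈ -168.74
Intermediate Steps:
R = -223 (R = -⅛*1784 = -223)
q(F, T) = (3 - F)/(7 + T) (q(F, T) = (F + (F*(-2) + 3))/(T + 7) = (F + (-2*F + 3))/(7 + T) = (F + (3 - 2*F))/(7 + T) = (3 - F)/(7 + T))
D = 339/448 (D = ((3 - 1*(-12))/(7 + (1 - 1*(-6))) + 120)/(-11 + 171) = ((3 + 12)/(7 + (1 + 6)) + 120)/160 = (15/(7 + 7) + 120)*(1/160) = (15/14 + 120)*(1/160) = (1695/14)*(1/160) = 339/448 ≈ 0.75670)
R*D = -223*339/448 = -75597/448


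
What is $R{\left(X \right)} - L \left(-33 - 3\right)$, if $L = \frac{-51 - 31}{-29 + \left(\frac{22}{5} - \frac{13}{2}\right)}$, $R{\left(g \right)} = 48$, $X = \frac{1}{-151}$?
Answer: $\frac{44448}{311} \approx 142.92$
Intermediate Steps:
$X = - \frac{1}{151} \approx -0.0066225$
$L = \frac{820}{311}$ ($L = - \frac{82}{-29 + \left(22 \cdot \frac{1}{5} - \frac{13}{2}\right)} = - \frac{82}{-29 + \left(\frac{22}{5} - \frac{13}{2}\right)} = - \frac{82}{-29 - \frac{21}{10}} = - \frac{82}{- \frac{311}{10}} = \left(-82\right) \left(- \frac{10}{311}\right) = \frac{820}{311} \approx 2.6367$)
$R{\left(X \right)} - L \left(-33 - 3\right) = 48 - \frac{820 \left(-33 - 3\right)}{311} = 48 - \frac{820}{311} \left(-36\right) = 48 - - \frac{29520}{311} = 48 + \frac{29520}{311} = \frac{44448}{311}$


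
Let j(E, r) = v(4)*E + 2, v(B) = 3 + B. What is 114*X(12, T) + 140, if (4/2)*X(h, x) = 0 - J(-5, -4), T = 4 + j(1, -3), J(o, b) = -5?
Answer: 425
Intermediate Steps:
j(E, r) = 2 + 7*E (j(E, r) = (3 + 4)*E + 2 = 7*E + 2 = 2 + 7*E)
T = 13 (T = 4 + (2 + 7*1) = 4 + (2 + 7) = 4 + 9 = 13)
X(h, x) = 5/2 (X(h, x) = (0 - 1*(-5))/2 = (0 + 5)/2 = (½)*5 = 5/2)
114*X(12, T) + 140 = 114*(5/2) + 140 = 285 + 140 = 425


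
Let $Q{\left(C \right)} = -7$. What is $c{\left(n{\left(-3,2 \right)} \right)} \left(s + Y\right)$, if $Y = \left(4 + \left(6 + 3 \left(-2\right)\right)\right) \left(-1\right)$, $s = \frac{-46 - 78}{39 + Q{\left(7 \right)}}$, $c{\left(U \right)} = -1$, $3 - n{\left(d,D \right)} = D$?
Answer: $\frac{63}{8} \approx 7.875$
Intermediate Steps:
$n{\left(d,D \right)} = 3 - D$
$s = - \frac{31}{8}$ ($s = \frac{-46 - 78}{39 - 7} = - \frac{124}{32} = \left(-124\right) \frac{1}{32} = - \frac{31}{8} \approx -3.875$)
$Y = -4$ ($Y = \left(4 + \left(6 - 6\right)\right) \left(-1\right) = \left(4 + 0\right) \left(-1\right) = 4 \left(-1\right) = -4$)
$c{\left(n{\left(-3,2 \right)} \right)} \left(s + Y\right) = - (- \frac{31}{8} - 4) = \left(-1\right) \left(- \frac{63}{8}\right) = \frac{63}{8}$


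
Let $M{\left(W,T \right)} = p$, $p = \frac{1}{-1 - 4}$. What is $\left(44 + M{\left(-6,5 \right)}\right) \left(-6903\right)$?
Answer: $- \frac{1511757}{5} \approx -3.0235 \cdot 10^{5}$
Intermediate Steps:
$p = - \frac{1}{5}$ ($p = \frac{1}{-5} = - \frac{1}{5} \approx -0.2$)
$M{\left(W,T \right)} = - \frac{1}{5}$
$\left(44 + M{\left(-6,5 \right)}\right) \left(-6903\right) = \left(44 - \frac{1}{5}\right) \left(-6903\right) = \frac{219}{5} \left(-6903\right) = - \frac{1511757}{5}$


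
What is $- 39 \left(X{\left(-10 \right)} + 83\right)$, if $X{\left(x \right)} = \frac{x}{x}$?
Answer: $-3276$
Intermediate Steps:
$X{\left(x \right)} = 1$
$- 39 \left(X{\left(-10 \right)} + 83\right) = - 39 \left(1 + 83\right) = \left(-39\right) 84 = -3276$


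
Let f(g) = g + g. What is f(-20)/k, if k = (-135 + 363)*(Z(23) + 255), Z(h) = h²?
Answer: -5/22344 ≈ -0.00022377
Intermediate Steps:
f(g) = 2*g
k = 178752 (k = (-135 + 363)*(23² + 255) = 228*(529 + 255) = 228*784 = 178752)
f(-20)/k = (2*(-20))/178752 = -40*1/178752 = -5/22344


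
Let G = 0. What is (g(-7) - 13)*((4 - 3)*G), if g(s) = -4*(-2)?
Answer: 0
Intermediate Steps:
g(s) = 8
(g(-7) - 13)*((4 - 3)*G) = (8 - 13)*((4 - 3)*0) = -5*0 = 0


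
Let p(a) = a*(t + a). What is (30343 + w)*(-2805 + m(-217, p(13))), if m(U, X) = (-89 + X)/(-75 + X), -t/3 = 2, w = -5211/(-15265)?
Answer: -5196772613767/61060 ≈ -8.5109e+7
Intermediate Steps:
w = 5211/15265 (w = -5211*(-1/15265) = 5211/15265 ≈ 0.34137)
t = -6 (t = -3*2 = -6)
p(a) = a*(-6 + a)
m(U, X) = (-89 + X)/(-75 + X)
(30343 + w)*(-2805 + m(-217, p(13))) = (30343 + 5211/15265)*(-2805 + (-89 + 13*(-6 + 13))/(-75 + 13*(-6 + 13))) = 463191106*(-2805 + (-89 + 13*7)/(-75 + 13*7))/15265 = 463191106*(-2805 + (-89 + 91)/(-75 + 91))/15265 = 463191106*(-2805 + 2/16)/15265 = 463191106*(-2805 + (1/16)*2)/15265 = 463191106*(-2805 + 1/8)/15265 = (463191106/15265)*(-22439/8) = -5196772613767/61060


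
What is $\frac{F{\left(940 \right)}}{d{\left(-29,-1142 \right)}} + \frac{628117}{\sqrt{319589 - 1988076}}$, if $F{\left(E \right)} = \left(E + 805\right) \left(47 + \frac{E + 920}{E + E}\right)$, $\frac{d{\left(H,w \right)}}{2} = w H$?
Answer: $\frac{7871695}{6226184} - \frac{628117 i \sqrt{1668487}}{1668487} \approx 1.2643 - 486.27 i$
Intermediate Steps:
$d{\left(H,w \right)} = 2 H w$ ($d{\left(H,w \right)} = 2 w H = 2 H w$)
$F{\left(E \right)} = \left(47 + \frac{920 + E}{2 E}\right) \left(805 + E\right)$ ($F{\left(E \right)} = \left(805 + E\right) \left(47 + \frac{920 + E}{2 E}\right) = \left(47 + \frac{920 + E}{2 E}\right) \left(805 + E\right)$)
$\frac{F{\left(940 \right)}}{d{\left(-29,-1142 \right)}} + \frac{628117}{\sqrt{319589 - 1988076}} = \frac{\frac{77395}{2} + \frac{370300}{940} + \frac{95}{2} \cdot 940}{2 \left(-29\right) \left(-1142\right)} + \frac{628117}{\sqrt{319589 - 1988076}} = \frac{\frac{77395}{2} + 370300 \cdot \frac{1}{940} + 44650}{66236} + \frac{628117}{\sqrt{-1668487}} = \left(\frac{77395}{2} + \frac{18515}{47} + 44650\right) \frac{1}{66236} + \frac{628117}{i \sqrt{1668487}} = \frac{7871695}{94} \cdot \frac{1}{66236} + 628117 \left(- \frac{i \sqrt{1668487}}{1668487}\right) = \frac{7871695}{6226184} - \frac{628117 i \sqrt{1668487}}{1668487}$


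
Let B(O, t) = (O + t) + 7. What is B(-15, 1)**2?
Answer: 49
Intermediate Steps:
B(O, t) = 7 + O + t
B(-15, 1)**2 = (7 - 15 + 1)**2 = (-7)**2 = 49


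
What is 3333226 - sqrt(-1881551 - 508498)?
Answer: 3333226 - 3*I*sqrt(265561) ≈ 3.3332e+6 - 1546.0*I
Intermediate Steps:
3333226 - sqrt(-1881551 - 508498) = 3333226 - sqrt(-2390049) = 3333226 - 3*I*sqrt(265561)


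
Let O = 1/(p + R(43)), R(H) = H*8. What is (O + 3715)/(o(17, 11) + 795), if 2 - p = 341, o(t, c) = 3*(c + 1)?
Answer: 6192/1385 ≈ 4.4708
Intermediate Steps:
o(t, c) = 3 + 3*c (o(t, c) = 3*(1 + c) = 3 + 3*c)
R(H) = 8*H
p = -339 (p = 2 - 1*341 = 2 - 341 = -339)
O = ⅕ (O = 1/(-339 + 8*43) = 1/(-339 + 344) = 1/5 = ⅕ ≈ 0.20000)
(O + 3715)/(o(17, 11) + 795) = (⅕ + 3715)/((3 + 3*11) + 795) = 18576/(5*((3 + 33) + 795)) = 18576/(5*(36 + 795)) = (18576/5)/831 = (18576/5)*(1/831) = 6192/1385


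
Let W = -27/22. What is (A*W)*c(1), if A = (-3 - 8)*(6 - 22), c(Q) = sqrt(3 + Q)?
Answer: -432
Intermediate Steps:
W = -27/22 (W = -27*1/22 = -27/22 ≈ -1.2273)
A = 176 (A = -11*(-16) = 176)
(A*W)*c(1) = (176*(-27/22))*sqrt(3 + 1) = -216*sqrt(4) = -216*2 = -432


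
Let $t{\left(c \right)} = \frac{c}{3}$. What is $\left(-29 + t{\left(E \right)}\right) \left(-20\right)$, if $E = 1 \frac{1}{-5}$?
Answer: $\frac{1744}{3} \approx 581.33$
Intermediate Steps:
$E = - \frac{1}{5}$ ($E = 1 \left(- \frac{1}{5}\right) = - \frac{1}{5} \approx -0.2$)
$t{\left(c \right)} = \frac{c}{3}$ ($t{\left(c \right)} = c \frac{1}{3} = \frac{c}{3}$)
$\left(-29 + t{\left(E \right)}\right) \left(-20\right) = \left(-29 + \frac{1}{3} \left(- \frac{1}{5}\right)\right) \left(-20\right) = \left(-29 - \frac{1}{15}\right) \left(-20\right) = \left(- \frac{436}{15}\right) \left(-20\right) = \frac{1744}{3}$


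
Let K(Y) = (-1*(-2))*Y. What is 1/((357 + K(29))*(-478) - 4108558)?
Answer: -1/4306928 ≈ -2.3218e-7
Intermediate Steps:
K(Y) = 2*Y
1/((357 + K(29))*(-478) - 4108558) = 1/((357 + 2*29)*(-478) - 4108558) = 1/((357 + 58)*(-478) - 4108558) = 1/(415*(-478) - 4108558) = 1/(-198370 - 4108558) = 1/(-4306928) = -1/4306928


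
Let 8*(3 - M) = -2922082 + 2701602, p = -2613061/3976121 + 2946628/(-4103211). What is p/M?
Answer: -22438090108859/449686580570347953 ≈ -4.9897e-5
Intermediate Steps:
p = -22438090108859/16314863424531 (p = -2613061*1/3976121 + 2946628*(-1/4103211) = -2613061/3976121 - 2946628/4103211 = -22438090108859/16314863424531 ≈ -1.3753)
M = 27563 (M = 3 - (-2922082 + 2701602)/8 = 3 - 1/8*(-220480) = 3 + 27560 = 27563)
p/M = -22438090108859/16314863424531/27563 = -22438090108859/16314863424531*1/27563 = -22438090108859/449686580570347953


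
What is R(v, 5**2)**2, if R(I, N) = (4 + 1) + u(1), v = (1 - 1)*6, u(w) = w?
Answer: 36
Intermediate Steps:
v = 0 (v = 0*6 = 0)
R(I, N) = 6 (R(I, N) = (4 + 1) + 1 = 5 + 1 = 6)
R(v, 5**2)**2 = 6**2 = 36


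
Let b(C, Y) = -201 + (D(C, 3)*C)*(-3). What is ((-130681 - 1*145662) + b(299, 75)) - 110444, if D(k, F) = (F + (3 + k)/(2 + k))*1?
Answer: -117564273/301 ≈ -3.9058e+5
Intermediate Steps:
D(k, F) = F + (3 + k)/(2 + k) (D(k, F) = (F + (3 + k)/(2 + k))*1 = F + (3 + k)/(2 + k))
b(C, Y) = -201 - 3*C*(9 + 4*C)/(2 + C) (b(C, Y) = -201 + (((3 + C + 2*3 + 3*C)/(2 + C))*C)*(-3) = -201 + (((3 + C + 6 + 3*C)/(2 + C))*C)*(-3) = -201 + (((9 + 4*C)/(2 + C))*C)*(-3) = -201 + (C*(9 + 4*C)/(2 + C))*(-3) = -201 - 3*C*(9 + 4*C)/(2 + C))
((-130681 - 1*145662) + b(299, 75)) - 110444 = ((-130681 - 1*145662) + 6*(-67 - 38*299 - 2*299**2)/(2 + 299)) - 110444 = ((-130681 - 145662) + 6*(-67 - 11362 - 2*89401)/301) - 110444 = (-276343 + 6*(1/301)*(-67 - 11362 - 178802)) - 110444 = (-276343 + 6*(1/301)*(-190231)) - 110444 = (-276343 - 1141386/301) - 110444 = -84320629/301 - 110444 = -117564273/301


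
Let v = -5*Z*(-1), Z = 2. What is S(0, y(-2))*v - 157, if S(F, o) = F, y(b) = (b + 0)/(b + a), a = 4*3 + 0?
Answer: -157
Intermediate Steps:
a = 12 (a = 12 + 0 = 12)
y(b) = b/(12 + b) (y(b) = (b + 0)/(b + 12) = b/(12 + b))
v = 10 (v = -5*2*(-1) = -10*(-1) = 10)
S(0, y(-2))*v - 157 = 0*10 - 157 = 0 - 157 = -157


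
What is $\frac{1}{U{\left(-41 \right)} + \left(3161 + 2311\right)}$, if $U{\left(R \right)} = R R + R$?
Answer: $\frac{1}{7112} \approx 0.00014061$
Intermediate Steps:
$U{\left(R \right)} = R + R^{2}$ ($U{\left(R \right)} = R^{2} + R = R + R^{2}$)
$\frac{1}{U{\left(-41 \right)} + \left(3161 + 2311\right)} = \frac{1}{- 41 \left(1 - 41\right) + \left(3161 + 2311\right)} = \frac{1}{\left(-41\right) \left(-40\right) + 5472} = \frac{1}{1640 + 5472} = \frac{1}{7112}$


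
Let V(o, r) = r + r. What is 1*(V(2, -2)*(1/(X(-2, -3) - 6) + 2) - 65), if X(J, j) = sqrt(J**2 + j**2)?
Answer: -1655/23 + 4*sqrt(13)/23 ≈ -71.329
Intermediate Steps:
V(o, r) = 2*r
1*(V(2, -2)*(1/(X(-2, -3) - 6) + 2) - 65) = 1*((2*(-2))*(1/(sqrt((-2)**2 + (-3)**2) - 6) + 2) - 65) = 1*(-4*(1/(sqrt(4 + 9) - 6) + 2) - 65) = 1*(-4*(1/(sqrt(13) - 6) + 2) - 65) = 1*(-4*(1/(-6 + sqrt(13)) + 2) - 65) = 1*(-4*(2 + 1/(-6 + sqrt(13))) - 65) = 1*((-8 - 4/(-6 + sqrt(13))) - 65) = 1*(-73 - 4/(-6 + sqrt(13))) = -73 - 4/(-6 + sqrt(13))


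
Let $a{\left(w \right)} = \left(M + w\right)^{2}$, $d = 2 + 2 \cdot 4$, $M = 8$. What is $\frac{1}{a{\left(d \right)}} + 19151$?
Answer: $\frac{6204925}{324} \approx 19151.0$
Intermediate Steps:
$d = 10$ ($d = 2 + 8 = 10$)
$a{\left(w \right)} = \left(8 + w\right)^{2}$
$\frac{1}{a{\left(d \right)}} + 19151 = \frac{1}{\left(8 + 10\right)^{2}} + 19151 = \frac{1}{18^{2}} + 19151 = \frac{1}{324} + 19151 = \frac{6204925}{324}$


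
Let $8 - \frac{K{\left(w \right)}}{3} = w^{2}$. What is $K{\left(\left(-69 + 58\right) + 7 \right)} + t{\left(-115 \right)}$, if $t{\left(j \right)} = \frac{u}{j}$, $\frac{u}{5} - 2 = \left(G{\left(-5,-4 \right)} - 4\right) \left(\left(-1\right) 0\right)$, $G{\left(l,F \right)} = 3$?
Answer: $- \frac{554}{23} \approx -24.087$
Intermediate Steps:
$K{\left(w \right)} = 24 - 3 w^{2}$
$u = 10$ ($u = 10 + 5 \left(3 - 4\right) \left(\left(-1\right) 0\right) = 10 + 5 \left(\left(-1\right) 0\right) = 10 + 5 \cdot 0 = 10 + 0 = 10$)
$t{\left(j \right)} = \frac{10}{j}$
$K{\left(\left(-69 + 58\right) + 7 \right)} + t{\left(-115 \right)} = \left(24 - 3 \left(\left(-69 + 58\right) + 7\right)^{2}\right) + \frac{10}{-115} = \left(24 - 3 \left(-11 + 7\right)^{2}\right) + 10 \left(- \frac{1}{115}\right) = \left(24 - 3 \left(-4\right)^{2}\right) - \frac{2}{23} = \left(24 - 48\right) - \frac{2}{23} = -24 - \frac{2}{23} = - \frac{554}{23}$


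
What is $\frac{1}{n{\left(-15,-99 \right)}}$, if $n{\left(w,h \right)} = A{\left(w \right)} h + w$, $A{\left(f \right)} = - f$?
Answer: $- \frac{1}{1500} \approx -0.00066667$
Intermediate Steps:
$n{\left(w,h \right)} = w - h w$ ($n{\left(w,h \right)} = - w h + w = - h w + w = w - h w$)
$\frac{1}{n{\left(-15,-99 \right)}} = \frac{1}{\left(-15\right) \left(1 - -99\right)} = \frac{1}{\left(-15\right) \left(1 + 99\right)} = \frac{1}{\left(-15\right) 100} = \frac{1}{-1500} = - \frac{1}{1500}$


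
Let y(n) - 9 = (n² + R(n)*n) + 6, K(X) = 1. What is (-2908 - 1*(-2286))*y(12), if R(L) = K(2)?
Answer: -106362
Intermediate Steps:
R(L) = 1
y(n) = 15 + n + n² (y(n) = 9 + ((n² + 1*n) + 6) = 9 + ((n² + n) + 6) = 9 + ((n + n²) + 6) = 9 + (6 + n + n²) = 15 + n + n²)
(-2908 - 1*(-2286))*y(12) = (-2908 - 1*(-2286))*(15 + 12 + 12²) = (-2908 + 2286)*(15 + 12 + 144) = -622*171 = -106362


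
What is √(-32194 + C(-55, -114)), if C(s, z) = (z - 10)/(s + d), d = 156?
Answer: 3*I*√36491502/101 ≈ 179.43*I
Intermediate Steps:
C(s, z) = (-10 + z)/(156 + s) (C(s, z) = (z - 10)/(s + 156) = (-10 + z)/(156 + s))
√(-32194 + C(-55, -114)) = √(-32194 + (-10 - 114)/(156 - 55)) = √(-32194 - 124/101) = √(-3251718/101) = 3*I*√36491502/101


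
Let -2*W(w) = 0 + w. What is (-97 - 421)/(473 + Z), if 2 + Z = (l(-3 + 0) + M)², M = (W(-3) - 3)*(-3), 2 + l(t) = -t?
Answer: -2072/2005 ≈ -1.0334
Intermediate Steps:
W(w) = -w/2 (W(w) = -(0 + w)/2 = -w/2)
l(t) = -2 - t
M = 9/2 (M = (-½*(-3) - 3)*(-3) = (3/2 - 3)*(-3) = -3/2*(-3) = 9/2 ≈ 4.5000)
Z = 113/4 (Z = -2 + ((-2 - (-3 + 0)) + 9/2)² = -2 + ((-2 - 1*(-3)) + 9/2)² = -2 + ((-2 + 3) + 9/2)² = -2 + (1 + 9/2)² = -2 + (11/2)² = -2 + 121/4 = 113/4 ≈ 28.250)
(-97 - 421)/(473 + Z) = (-97 - 421)/(473 + 113/4) = -518/2005/4 = -518*4/2005 = -2072/2005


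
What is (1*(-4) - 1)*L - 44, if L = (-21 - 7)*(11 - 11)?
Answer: -44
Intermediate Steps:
L = 0 (L = -28*0 = 0)
(1*(-4) - 1)*L - 44 = (1*(-4) - 1)*0 - 44 = (-4 - 1)*0 - 44 = -5*0 - 44 = 0 - 44 = -44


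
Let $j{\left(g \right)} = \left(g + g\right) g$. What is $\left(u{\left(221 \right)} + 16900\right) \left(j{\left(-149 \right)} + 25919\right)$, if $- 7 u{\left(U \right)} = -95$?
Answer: $\frac{8325654795}{7} \approx 1.1894 \cdot 10^{9}$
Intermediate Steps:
$j{\left(g \right)} = 2 g^{2}$ ($j{\left(g \right)} = 2 g g = 2 g^{2}$)
$u{\left(U \right)} = \frac{95}{7}$ ($u{\left(U \right)} = \left(- \frac{1}{7}\right) \left(-95\right) = \frac{95}{7}$)
$\left(u{\left(221 \right)} + 16900\right) \left(j{\left(-149 \right)} + 25919\right) = \left(\frac{95}{7} + 16900\right) \left(2 \left(-149\right)^{2} + 25919\right) = \frac{118395 \left(2 \cdot 22201 + 25919\right)}{7} = \frac{118395 \left(44402 + 25919\right)}{7} = \frac{118395}{7} \cdot 70321 = \frac{8325654795}{7}$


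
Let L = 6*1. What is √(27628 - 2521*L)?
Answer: √12502 ≈ 111.81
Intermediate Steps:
L = 6
√(27628 - 2521*L) = √(27628 - 2521*6) = √(27628 - 15126) = √12502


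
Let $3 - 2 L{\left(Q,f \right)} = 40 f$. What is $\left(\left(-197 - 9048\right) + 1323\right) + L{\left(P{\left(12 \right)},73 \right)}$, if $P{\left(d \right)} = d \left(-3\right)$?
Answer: $- \frac{18761}{2} \approx -9380.5$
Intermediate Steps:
$P{\left(d \right)} = - 3 d$
$L{\left(Q,f \right)} = \frac{3}{2} - 20 f$ ($L{\left(Q,f \right)} = \frac{3}{2} - \frac{40 f}{2} = \frac{3}{2} - 20 f$)
$\left(\left(-197 - 9048\right) + 1323\right) + L{\left(P{\left(12 \right)},73 \right)} = \left(\left(-197 - 9048\right) + 1323\right) + \left(\frac{3}{2} - 1460\right) = \left(-9245 + 1323\right) + \left(\frac{3}{2} - 1460\right) = -7922 - \frac{2917}{2} = - \frac{18761}{2}$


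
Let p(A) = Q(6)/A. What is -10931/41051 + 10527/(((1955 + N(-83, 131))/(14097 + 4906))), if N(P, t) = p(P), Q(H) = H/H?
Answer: 227198908048863/2220366488 ≈ 1.0233e+5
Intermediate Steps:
Q(H) = 1
p(A) = 1/A
N(P, t) = 1/P
-10931/41051 + 10527/(((1955 + N(-83, 131))/(14097 + 4906))) = -10931/41051 + 10527/(((1955 + 1/(-83))/(14097 + 4906))) = -10931*1/41051 + 10527/(((1955 - 1/83)/19003)) = -10931/41051 + 10527/(((162264/83)*(1/19003))) = -10931/41051 + 10527/(162264/1577249) = -10931/41051 + 10527*(1577249/162264) = -10931/41051 + 5534566741/54088 = 227198908048863/2220366488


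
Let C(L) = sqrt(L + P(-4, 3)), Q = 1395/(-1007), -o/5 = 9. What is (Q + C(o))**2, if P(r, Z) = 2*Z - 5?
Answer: (1395 - 2014*I*sqrt(11))**2/1014049 ≈ -42.081 - 18.378*I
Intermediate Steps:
o = -45 (o = -5*9 = -45)
P(r, Z) = -5 + 2*Z
Q = -1395/1007 (Q = 1395*(-1/1007) = -1395/1007 ≈ -1.3853)
C(L) = sqrt(1 + L) (C(L) = sqrt(L + (-5 + 2*3)) = sqrt(L + (-5 + 6)) = sqrt(L + 1) = sqrt(1 + L))
(Q + C(o))**2 = (-1395/1007 + sqrt(1 - 45))**2 = (-1395/1007 + sqrt(-44))**2 = (-1395/1007 + 2*I*sqrt(11))**2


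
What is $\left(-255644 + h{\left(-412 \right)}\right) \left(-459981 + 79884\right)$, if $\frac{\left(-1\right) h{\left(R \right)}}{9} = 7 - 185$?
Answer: $96560602074$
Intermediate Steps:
$h{\left(R \right)} = 1602$ ($h{\left(R \right)} = - 9 \left(7 - 185\right) = \left(-9\right) \left(-178\right) = 1602$)
$\left(-255644 + h{\left(-412 \right)}\right) \left(-459981 + 79884\right) = \left(-255644 + 1602\right) \left(-459981 + 79884\right) = \left(-254042\right) \left(-380097\right) = 96560602074$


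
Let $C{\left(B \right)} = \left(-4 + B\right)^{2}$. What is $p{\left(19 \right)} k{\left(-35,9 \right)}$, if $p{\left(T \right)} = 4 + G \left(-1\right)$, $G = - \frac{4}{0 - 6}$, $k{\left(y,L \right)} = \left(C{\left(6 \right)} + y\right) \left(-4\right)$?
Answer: $\frac{1240}{3} \approx 413.33$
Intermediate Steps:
$k{\left(y,L \right)} = -16 - 4 y$ ($k{\left(y,L \right)} = \left(\left(-4 + 6\right)^{2} + y\right) \left(-4\right) = \left(2^{2} + y\right) \left(-4\right) = \left(4 + y\right) \left(-4\right) = -16 - 4 y$)
$G = \frac{2}{3}$ ($G = - \frac{4}{0 - 6} = - \frac{4}{-6} = \left(-4\right) \left(- \frac{1}{6}\right) = \frac{2}{3} \approx 0.66667$)
$p{\left(T \right)} = \frac{10}{3}$ ($p{\left(T \right)} = 4 + \frac{2}{3} \left(-1\right) = 4 - \frac{2}{3} = \frac{10}{3}$)
$p{\left(19 \right)} k{\left(-35,9 \right)} = \frac{10 \left(-16 - -140\right)}{3} = \frac{10 \left(-16 + 140\right)}{3} = \frac{10}{3} \cdot 124 = \frac{1240}{3}$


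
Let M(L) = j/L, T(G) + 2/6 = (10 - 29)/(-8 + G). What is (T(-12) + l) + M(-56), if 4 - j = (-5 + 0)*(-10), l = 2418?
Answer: 254041/105 ≈ 2419.4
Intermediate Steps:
T(G) = -1/3 - 19/(-8 + G) (T(G) = -1/3 + (10 - 29)/(-8 + G) = -1/3 - 19/(-8 + G))
j = -46 (j = 4 - (-5 + 0)*(-10) = 4 - (-5)*(-10) = 4 - 1*50 = 4 - 50 = -46)
M(L) = -46/L
(T(-12) + l) + M(-56) = ((-49 - 1*(-12))/(3*(-8 - 12)) + 2418) - 46/(-56) = ((1/3)*(-49 + 12)/(-20) + 2418) - 46*(-1/56) = ((1/3)*(-1/20)*(-37) + 2418) + 23/28 = (37/60 + 2418) + 23/28 = 145117/60 + 23/28 = 254041/105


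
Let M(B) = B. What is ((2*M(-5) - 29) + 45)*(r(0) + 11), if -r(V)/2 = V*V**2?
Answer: 66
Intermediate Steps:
r(V) = -2*V**3 (r(V) = -2*V*V**2 = -2*V**3)
((2*M(-5) - 29) + 45)*(r(0) + 11) = ((2*(-5) - 29) + 45)*(-2*0**3 + 11) = ((-10 - 29) + 45)*(-2*0 + 11) = (-39 + 45)*(0 + 11) = 6*11 = 66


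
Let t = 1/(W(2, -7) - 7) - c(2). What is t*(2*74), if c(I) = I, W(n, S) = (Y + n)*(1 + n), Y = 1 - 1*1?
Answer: -444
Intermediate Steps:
Y = 0 (Y = 1 - 1 = 0)
W(n, S) = n*(1 + n) (W(n, S) = (0 + n)*(1 + n) = n*(1 + n))
t = -3 (t = 1/(2*(1 + 2) - 7) - 1*2 = 1/(2*3 - 7) - 2 = 1/(6 - 7) - 2 = 1/(-1) - 2 = -1 - 2 = -3)
t*(2*74) = -6*74 = -3*148 = -444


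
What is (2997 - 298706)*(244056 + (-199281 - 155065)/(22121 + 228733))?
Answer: -9051958471634951/125427 ≈ -7.2169e+10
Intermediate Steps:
(2997 - 298706)*(244056 + (-199281 - 155065)/(22121 + 228733)) = -295709*(244056 - 354346/250854) = -295709*(244056 - 354346*1/250854) = -295709*(244056 - 177173/125427) = -295709*30611034739/125427 = -9051958471634951/125427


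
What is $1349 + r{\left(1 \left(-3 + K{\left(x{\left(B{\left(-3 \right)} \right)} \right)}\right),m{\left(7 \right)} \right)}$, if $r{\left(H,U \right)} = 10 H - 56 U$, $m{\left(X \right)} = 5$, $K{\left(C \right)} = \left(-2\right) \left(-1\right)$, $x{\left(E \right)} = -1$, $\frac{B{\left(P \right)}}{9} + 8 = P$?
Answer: $1059$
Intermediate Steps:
$B{\left(P \right)} = -72 + 9 P$
$K{\left(C \right)} = 2$
$r{\left(H,U \right)} = - 56 U + 10 H$
$1349 + r{\left(1 \left(-3 + K{\left(x{\left(B{\left(-3 \right)} \right)} \right)}\right),m{\left(7 \right)} \right)} = 1349 + \left(\left(-56\right) 5 + 10 \cdot 1 \left(-3 + 2\right)\right) = 1349 - \left(280 - 10 \cdot 1 \left(-1\right)\right) = 1349 + \left(-280 + 10 \left(-1\right)\right) = 1349 - 290 = 1059$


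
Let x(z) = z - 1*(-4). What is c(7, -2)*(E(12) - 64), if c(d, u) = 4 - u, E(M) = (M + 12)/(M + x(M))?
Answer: -2652/7 ≈ -378.86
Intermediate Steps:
x(z) = 4 + z (x(z) = z + 4 = 4 + z)
E(M) = (12 + M)/(4 + 2*M) (E(M) = (M + 12)/(M + (4 + M)) = (12 + M)/(4 + 2*M))
c(7, -2)*(E(12) - 64) = (4 - 1*(-2))*((12 + 12)/(2*(2 + 12)) - 64) = (4 + 2)*((½)*24/14 - 64) = 6*((½)*(1/14)*24 - 64) = 6*(6/7 - 64) = 6*(-442/7) = -2652/7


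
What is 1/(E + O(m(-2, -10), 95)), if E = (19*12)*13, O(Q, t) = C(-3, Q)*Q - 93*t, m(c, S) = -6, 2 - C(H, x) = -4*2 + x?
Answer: -1/5967 ≈ -0.00016759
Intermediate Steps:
C(H, x) = 10 - x (C(H, x) = 2 - (-4*2 + x) = 2 - (-8 + x) = 2 + (8 - x) = 10 - x)
O(Q, t) = -93*t + Q*(10 - Q) (O(Q, t) = (10 - Q)*Q - 93*t = Q*(10 - Q) - 93*t = -93*t + Q*(10 - Q))
E = 2964 (E = 228*13 = 2964)
1/(E + O(m(-2, -10), 95)) = 1/(2964 + (-93*95 - 1*(-6)*(-10 - 6))) = 1/(2964 + (-8835 - 1*(-6)*(-16))) = 1/(2964 + (-8835 - 96)) = 1/(2964 - 8931) = 1/(-5967) = -1/5967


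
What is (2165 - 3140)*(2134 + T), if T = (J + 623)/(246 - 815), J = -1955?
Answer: -1185188550/569 ≈ -2.0829e+6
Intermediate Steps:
T = 1332/569 (T = (-1955 + 623)/(246 - 815) = -1332/(-569) = -1332*(-1/569) = 1332/569 ≈ 2.3410)
(2165 - 3140)*(2134 + T) = (2165 - 3140)*(2134 + 1332/569) = -975*1215578/569 = -1185188550/569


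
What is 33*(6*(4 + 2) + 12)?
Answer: 1584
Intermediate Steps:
33*(6*(4 + 2) + 12) = 33*(6*6 + 12) = 33*(36 + 12) = 33*48 = 1584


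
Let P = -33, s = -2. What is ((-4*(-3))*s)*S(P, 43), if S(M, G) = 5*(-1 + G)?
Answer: -5040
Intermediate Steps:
S(M, G) = -5 + 5*G
((-4*(-3))*s)*S(P, 43) = (-4*(-3)*(-2))*(-5 + 5*43) = (12*(-2))*(-5 + 215) = -24*210 = -5040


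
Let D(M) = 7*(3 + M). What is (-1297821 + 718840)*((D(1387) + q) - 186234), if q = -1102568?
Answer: 740558385632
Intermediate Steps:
D(M) = 21 + 7*M
(-1297821 + 718840)*((D(1387) + q) - 186234) = (-1297821 + 718840)*(((21 + 7*1387) - 1102568) - 186234) = -578981*(((21 + 9709) - 1102568) - 186234) = -578981*((9730 - 1102568) - 186234) = -578981*(-1092838 - 186234) = -578981*(-1279072) = 740558385632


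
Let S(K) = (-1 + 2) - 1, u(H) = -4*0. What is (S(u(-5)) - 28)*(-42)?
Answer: 1176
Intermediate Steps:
u(H) = 0
S(K) = 0 (S(K) = 1 - 1 = 0)
(S(u(-5)) - 28)*(-42) = (0 - 28)*(-42) = -28*(-42) = 1176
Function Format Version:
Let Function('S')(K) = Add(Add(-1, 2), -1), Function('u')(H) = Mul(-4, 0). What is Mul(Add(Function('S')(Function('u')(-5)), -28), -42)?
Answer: 1176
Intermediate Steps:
Function('u')(H) = 0
Function('S')(K) = 0 (Function('S')(K) = Add(1, -1) = 0)
Mul(Add(Function('S')(Function('u')(-5)), -28), -42) = Mul(Add(0, -28), -42) = Mul(-28, -42) = 1176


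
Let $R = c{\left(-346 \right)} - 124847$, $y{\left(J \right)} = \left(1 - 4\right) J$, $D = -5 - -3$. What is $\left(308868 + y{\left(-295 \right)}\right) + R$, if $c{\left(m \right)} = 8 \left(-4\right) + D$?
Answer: $184872$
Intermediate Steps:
$D = -2$ ($D = -5 + 3 = -2$)
$y{\left(J \right)} = - 3 J$
$c{\left(m \right)} = -34$ ($c{\left(m \right)} = 8 \left(-4\right) - 2 = -32 - 2 = -34$)
$R = -124881$ ($R = -34 - 124847 = -124881$)
$\left(308868 + y{\left(-295 \right)}\right) + R = \left(308868 - -885\right) - 124881 = \left(308868 + 885\right) - 124881 = 309753 - 124881 = 184872$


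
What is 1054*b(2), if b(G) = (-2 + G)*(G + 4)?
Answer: 0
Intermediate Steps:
b(G) = (-2 + G)*(4 + G)
1054*b(2) = 1054*(-8 + 2² + 2*2) = 1054*(-8 + 4 + 4) = 1054*0 = 0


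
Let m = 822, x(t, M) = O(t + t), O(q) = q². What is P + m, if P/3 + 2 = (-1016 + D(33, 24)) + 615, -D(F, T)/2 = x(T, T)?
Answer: -14211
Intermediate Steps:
x(t, M) = 4*t² (x(t, M) = (t + t)² = (2*t)² = 4*t²)
D(F, T) = -8*T²
P = -15033 (P = -6 + 3*((-1016 - 8*24²) + 615) = -6 + 3*((-1016 - 8*576) + 615) = -6 + 3*((-1016 - 4608) + 615) = -6 + 3*(-5624 + 615) = -6 + 3*(-5009) = -6 - 15027 = -15033)
P + m = -15033 + 822 = -14211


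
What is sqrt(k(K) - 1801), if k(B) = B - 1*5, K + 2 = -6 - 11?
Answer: 5*I*sqrt(73) ≈ 42.72*I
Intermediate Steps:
K = -19 (K = -2 + (-6 - 11) = -2 - 17 = -19)
k(B) = -5 + B (k(B) = B - 5 = -5 + B)
sqrt(k(K) - 1801) = sqrt((-5 - 19) - 1801) = sqrt(-24 - 1801) = sqrt(-1825) = 5*I*sqrt(73)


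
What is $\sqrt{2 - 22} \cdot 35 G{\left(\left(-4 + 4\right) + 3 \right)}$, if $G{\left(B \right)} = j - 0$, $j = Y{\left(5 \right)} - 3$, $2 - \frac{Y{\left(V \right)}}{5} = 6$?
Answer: $- 1610 i \sqrt{5} \approx - 3600.1 i$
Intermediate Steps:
$Y{\left(V \right)} = -20$ ($Y{\left(V \right)} = 10 - 30 = -20$)
$j = -23$ ($j = -20 - 3 = -23$)
$G{\left(B \right)} = -23$ ($G{\left(B \right)} = -23 - 0 = -23 + 0 = -23$)
$\sqrt{2 - 22} \cdot 35 G{\left(\left(-4 + 4\right) + 3 \right)} = \sqrt{2 - 22} \cdot 35 \left(-23\right) = \sqrt{-20} \cdot 35 \left(-23\right) = 2 i \sqrt{5} \cdot 35 \left(-23\right) = 70 i \sqrt{5} \left(-23\right) = - 1610 i \sqrt{5}$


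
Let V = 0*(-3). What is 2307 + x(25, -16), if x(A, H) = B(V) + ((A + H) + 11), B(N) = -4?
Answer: 2323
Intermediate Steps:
V = 0
x(A, H) = 7 + A + H (x(A, H) = -4 + ((A + H) + 11) = -4 + (11 + A + H) = 7 + A + H)
2307 + x(25, -16) = 2307 + (7 + 25 - 16) = 2307 + 16 = 2323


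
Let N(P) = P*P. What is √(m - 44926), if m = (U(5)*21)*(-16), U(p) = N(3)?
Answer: 5*I*√1918 ≈ 218.97*I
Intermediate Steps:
N(P) = P²
U(p) = 9 (U(p) = 3² = 9)
m = -3024 (m = (9*21)*(-16) = 189*(-16) = -3024)
√(m - 44926) = √(-3024 - 44926) = √(-47950) = 5*I*√1918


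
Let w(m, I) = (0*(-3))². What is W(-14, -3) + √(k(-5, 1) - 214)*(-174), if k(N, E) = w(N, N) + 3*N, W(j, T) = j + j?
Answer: -28 - 174*I*√229 ≈ -28.0 - 2633.1*I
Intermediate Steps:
W(j, T) = 2*j
w(m, I) = 0 (w(m, I) = 0² = 0)
k(N, E) = 3*N (k(N, E) = 0 + 3*N = 3*N)
W(-14, -3) + √(k(-5, 1) - 214)*(-174) = 2*(-14) + √(3*(-5) - 214)*(-174) = -28 + √(-15 - 214)*(-174) = -28 + √(-229)*(-174) = -28 + (I*√229)*(-174) = -28 - 174*I*√229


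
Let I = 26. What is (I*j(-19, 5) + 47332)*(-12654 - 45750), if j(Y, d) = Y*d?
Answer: -2620120248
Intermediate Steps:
(I*j(-19, 5) + 47332)*(-12654 - 45750) = (26*(-19*5) + 47332)*(-12654 - 45750) = (26*(-95) + 47332)*(-58404) = (-2470 + 47332)*(-58404) = 44862*(-58404) = -2620120248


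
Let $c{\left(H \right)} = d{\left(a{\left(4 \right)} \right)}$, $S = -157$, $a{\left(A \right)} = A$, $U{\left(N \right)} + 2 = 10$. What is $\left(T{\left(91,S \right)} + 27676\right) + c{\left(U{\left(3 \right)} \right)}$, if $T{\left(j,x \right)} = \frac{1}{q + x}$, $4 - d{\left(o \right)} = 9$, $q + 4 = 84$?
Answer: $\frac{2130666}{77} \approx 27671.0$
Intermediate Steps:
$q = 80$ ($q = -4 + 84 = 80$)
$U{\left(N \right)} = 8$ ($U{\left(N \right)} = -2 + 10 = 8$)
$d{\left(o \right)} = -5$ ($d{\left(o \right)} = 4 - 9 = -5$)
$c{\left(H \right)} = -5$
$T{\left(j,x \right)} = \frac{1}{80 + x}$
$\left(T{\left(91,S \right)} + 27676\right) + c{\left(U{\left(3 \right)} \right)} = \left(\frac{1}{80 - 157} + 27676\right) - 5 = \left(\frac{1}{-77} + 27676\right) - 5 = \left(- \frac{1}{77} + 27676\right) - 5 = \frac{2131051}{77} - 5 = \frac{2130666}{77}$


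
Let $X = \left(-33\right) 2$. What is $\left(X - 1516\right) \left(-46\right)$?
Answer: $72772$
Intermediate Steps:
$X = -66$
$\left(X - 1516\right) \left(-46\right) = \left(-66 - 1516\right) \left(-46\right) = \left(-1582\right) \left(-46\right) = 72772$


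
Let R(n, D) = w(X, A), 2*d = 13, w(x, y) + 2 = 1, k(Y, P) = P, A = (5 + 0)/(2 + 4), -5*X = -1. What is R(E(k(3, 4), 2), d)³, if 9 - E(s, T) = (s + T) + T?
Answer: -1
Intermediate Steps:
X = ⅕ (X = -⅕*(-1) = ⅕ ≈ 0.20000)
A = ⅚ (A = 5/6 = 5*(⅙) = ⅚ ≈ 0.83333)
w(x, y) = -1 (w(x, y) = -2 + 1 = -1)
E(s, T) = 9 - s - 2*T (E(s, T) = 9 - ((s + T) + T) = 9 - ((T + s) + T) = 9 - (s + 2*T) = 9 + (-s - 2*T) = 9 - s - 2*T)
d = 13/2 (d = (½)*13 = 13/2 ≈ 6.5000)
R(n, D) = -1
R(E(k(3, 4), 2), d)³ = (-1)³ = -1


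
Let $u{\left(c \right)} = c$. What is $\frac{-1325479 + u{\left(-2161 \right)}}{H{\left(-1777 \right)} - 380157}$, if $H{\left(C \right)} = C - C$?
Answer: $\frac{1327640}{380157} \approx 3.4923$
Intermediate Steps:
$H{\left(C \right)} = 0$
$\frac{-1325479 + u{\left(-2161 \right)}}{H{\left(-1777 \right)} - 380157} = \frac{-1325479 - 2161}{0 - 380157} = - \frac{1327640}{-380157} = \left(-1327640\right) \left(- \frac{1}{380157}\right) = \frac{1327640}{380157}$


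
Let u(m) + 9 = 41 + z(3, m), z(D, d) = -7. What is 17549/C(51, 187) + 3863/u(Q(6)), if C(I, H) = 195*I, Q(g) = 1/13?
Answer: 7771252/49725 ≈ 156.28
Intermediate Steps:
Q(g) = 1/13
u(m) = 25 (u(m) = -9 + (41 - 7) = -9 + 34 = 25)
17549/C(51, 187) + 3863/u(Q(6)) = 17549/((195*51)) + 3863/25 = 17549/9945 + 3863*(1/25) = 17549*(1/9945) + 3863/25 = 17549/9945 + 3863/25 = 7771252/49725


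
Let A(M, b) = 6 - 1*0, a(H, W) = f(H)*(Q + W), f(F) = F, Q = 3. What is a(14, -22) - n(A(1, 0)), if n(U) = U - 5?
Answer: -267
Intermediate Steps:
a(H, W) = H*(3 + W)
A(M, b) = 6 (A(M, b) = 6 + 0 = 6)
n(U) = -5 + U
a(14, -22) - n(A(1, 0)) = 14*(3 - 22) - (-5 + 6) = 14*(-19) - 1*1 = -266 - 1 = -267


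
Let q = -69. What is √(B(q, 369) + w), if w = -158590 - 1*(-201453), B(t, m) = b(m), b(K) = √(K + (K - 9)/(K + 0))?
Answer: √(72052703 + 41*√621929)/41 ≈ 207.08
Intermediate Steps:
b(K) = √(K + (-9 + K)/K)
B(t, m) = √(1 + m - 9/m)
w = 42863 (w = -158590 + 201453 = 42863)
√(B(q, 369) + w) = √(√(1 + 369 - 9/369) + 42863) = √(√(1 + 369 - 9*1/369) + 42863) = √(√(1 + 369 - 1/41) + 42863) = √(√(15169/41) + 42863) = √(√621929/41 + 42863) = √(42863 + √621929/41)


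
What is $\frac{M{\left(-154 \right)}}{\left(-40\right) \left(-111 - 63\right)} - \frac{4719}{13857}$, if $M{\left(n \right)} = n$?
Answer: $- \frac{5829703}{16074120} \approx -0.36268$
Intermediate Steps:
$\frac{M{\left(-154 \right)}}{\left(-40\right) \left(-111 - 63\right)} - \frac{4719}{13857} = - \frac{154}{\left(-40\right) \left(-111 - 63\right)} - \frac{4719}{13857} = - \frac{154}{\left(-40\right) \left(-174\right)} - \frac{1573}{4619} = - \frac{154}{6960} - \frac{1573}{4619} = \left(-154\right) \frac{1}{6960} - \frac{1573}{4619} = - \frac{77}{3480} - \frac{1573}{4619} = - \frac{5829703}{16074120}$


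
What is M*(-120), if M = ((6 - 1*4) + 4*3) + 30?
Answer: -5280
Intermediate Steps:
M = 44 (M = ((6 - 4) + 12) + 30 = (2 + 12) + 30 = 14 + 30 = 44)
M*(-120) = 44*(-120) = -5280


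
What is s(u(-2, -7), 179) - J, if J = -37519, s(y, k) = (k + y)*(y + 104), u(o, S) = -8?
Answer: 53935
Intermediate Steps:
s(y, k) = (104 + y)*(k + y) (s(y, k) = (k + y)*(104 + y) = (104 + y)*(k + y))
s(u(-2, -7), 179) - J = ((-8)**2 + 104*179 + 104*(-8) + 179*(-8)) - 1*(-37519) = (64 + 18616 - 832 - 1432) + 37519 = 16416 + 37519 = 53935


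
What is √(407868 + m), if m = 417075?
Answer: √824943 ≈ 908.26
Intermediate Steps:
√(407868 + m) = √(407868 + 417075) = √824943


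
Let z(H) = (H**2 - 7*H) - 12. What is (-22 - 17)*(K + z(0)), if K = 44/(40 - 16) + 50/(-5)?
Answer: 1573/2 ≈ 786.50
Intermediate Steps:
z(H) = -12 + H**2 - 7*H
K = -49/6 (K = 44/24 + 50*(-1/5) = 44*(1/24) - 10 = 11/6 - 10 = -49/6 ≈ -8.1667)
(-22 - 17)*(K + z(0)) = (-22 - 17)*(-49/6 + (-12 + 0**2 - 7*0)) = -39*(-49/6 + (-12 + 0 + 0)) = -39*(-49/6 - 12) = -39*(-121/6) = 1573/2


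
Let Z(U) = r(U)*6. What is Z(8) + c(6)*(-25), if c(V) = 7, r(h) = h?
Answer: -127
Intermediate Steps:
Z(U) = 6*U (Z(U) = U*6 = 6*U)
Z(8) + c(6)*(-25) = 6*8 + 7*(-25) = 48 - 175 = -127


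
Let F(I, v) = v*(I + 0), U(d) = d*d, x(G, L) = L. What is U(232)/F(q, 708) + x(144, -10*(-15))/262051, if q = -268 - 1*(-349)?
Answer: 3528308806/3757025187 ≈ 0.93912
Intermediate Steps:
U(d) = d**2
q = 81 (q = -268 + 349 = 81)
F(I, v) = I*v (F(I, v) = v*I = I*v)
U(232)/F(q, 708) + x(144, -10*(-15))/262051 = 232**2/((81*708)) - 10*(-15)/262051 = 53824/57348 + 150*(1/262051) = 53824*(1/57348) + 150/262051 = 13456/14337 + 150/262051 = 3528308806/3757025187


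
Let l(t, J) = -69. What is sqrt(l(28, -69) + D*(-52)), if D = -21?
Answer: sqrt(1023) ≈ 31.984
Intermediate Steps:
sqrt(l(28, -69) + D*(-52)) = sqrt(-69 - 21*(-52)) = sqrt(-69 + 1092) = sqrt(1023)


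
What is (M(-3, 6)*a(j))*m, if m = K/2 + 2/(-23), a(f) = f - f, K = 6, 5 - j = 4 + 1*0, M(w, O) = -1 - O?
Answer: 0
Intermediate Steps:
j = 1 (j = 5 - (4 + 1*0) = 5 - (4 + 0) = 5 - 1*4 = 5 - 4 = 1)
a(f) = 0
m = 67/23 (m = 6/2 + 2/(-23) = 6*(½) + 2*(-1/23) = 3 - 2/23 = 67/23 ≈ 2.9130)
(M(-3, 6)*a(j))*m = ((-1 - 1*6)*0)*(67/23) = ((-1 - 6)*0)*(67/23) = -7*0*(67/23) = 0*(67/23) = 0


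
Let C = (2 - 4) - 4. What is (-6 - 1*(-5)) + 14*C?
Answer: -85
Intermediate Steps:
C = -6 (C = -2 - 4 = -6)
(-6 - 1*(-5)) + 14*C = (-6 - 1*(-5)) + 14*(-6) = (-6 + 5) - 84 = -1 - 84 = -85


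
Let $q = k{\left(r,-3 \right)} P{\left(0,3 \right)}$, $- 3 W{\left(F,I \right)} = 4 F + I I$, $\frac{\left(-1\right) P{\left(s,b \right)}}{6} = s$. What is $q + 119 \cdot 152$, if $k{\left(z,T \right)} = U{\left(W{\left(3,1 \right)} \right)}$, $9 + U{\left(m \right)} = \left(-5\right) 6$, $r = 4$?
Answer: $18088$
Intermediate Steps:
$P{\left(s,b \right)} = - 6 s$
$W{\left(F,I \right)} = - \frac{4 F}{3} - \frac{I^{2}}{3}$ ($W{\left(F,I \right)} = - \frac{4 F + I I}{3} = - \frac{4 F + I^{2}}{3} = - \frac{I^{2} + 4 F}{3} = - \frac{4 F}{3} - \frac{I^{2}}{3}$)
$U{\left(m \right)} = -39$ ($U{\left(m \right)} = -9 - 30 = -39$)
$k{\left(z,T \right)} = -39$
$q = 0$ ($q = - 39 \left(\left(-6\right) 0\right) = \left(-39\right) 0 = 0$)
$q + 119 \cdot 152 = 0 + 119 \cdot 152 = 0 + 18088 = 18088$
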